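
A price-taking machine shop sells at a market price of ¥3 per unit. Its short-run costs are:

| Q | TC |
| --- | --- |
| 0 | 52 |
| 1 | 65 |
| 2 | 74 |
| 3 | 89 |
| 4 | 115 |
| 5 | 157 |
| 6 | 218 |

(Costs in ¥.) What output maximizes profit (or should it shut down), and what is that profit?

Q = 0 (shut down); profit = -¥52

Tabulate TR − TC: Q=0: -52; Q=1: -62; Q=2: -68; Q=3: -80; Q=4: -103; Q=5: -142; Q=6: -200.
Profit is highest at Q = 0. Equivalently, the lowest AVC in the table is 22/2 ≈ ¥11 at Q = 2, and P = ¥3 falls below it — price never covers variable cost, so the firm shuts down and loses only its fixed cost.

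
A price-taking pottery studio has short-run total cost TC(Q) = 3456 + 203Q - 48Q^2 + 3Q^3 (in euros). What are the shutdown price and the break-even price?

Shutdown price = €11; break-even price = €347

Shutdown price = min AVC. AVC = 203 - 48Q + 3Q^2, with vertex at Q = 8 and minimum €11.
ATC = 3456/Q + 203 - 48Q + 3Q^2. Setting dATC/dQ = −3456/Q^2 − 48 + 6Q = 0 gives Q = 12 (since 6·12^3 − 48·12^2 = 3456).
min ATC = 3456/12 + 203 − 48·12 + 3·12^2 = €347. That is the break-even price.
Between these two prices the firm operates at a loss; above €347 it earns a profit.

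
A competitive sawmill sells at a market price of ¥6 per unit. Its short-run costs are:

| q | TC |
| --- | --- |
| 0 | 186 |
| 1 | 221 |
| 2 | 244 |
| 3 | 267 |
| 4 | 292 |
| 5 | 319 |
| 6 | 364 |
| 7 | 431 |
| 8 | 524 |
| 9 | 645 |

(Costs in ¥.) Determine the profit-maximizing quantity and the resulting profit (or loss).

Profit at each row (π = 6q − TC): q=0: -186; q=1: -215; q=2: -232; q=3: -249; q=4: -268; q=5: -289; q=6: -328; q=7: -389; q=8: -476; q=9: -591.
Profit is highest at q = 0. Equivalently, the lowest AVC in the table is 106/4 ≈ ¥26.50 at q = 4, and P = ¥6 falls below it — price never covers variable cost, so the firm shuts down and loses only its fixed cost.

q = 0 (shut down); profit = -¥186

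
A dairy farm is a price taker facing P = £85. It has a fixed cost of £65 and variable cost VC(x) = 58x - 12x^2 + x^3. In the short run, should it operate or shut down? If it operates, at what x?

Produce at x = 9

Strip out fixed cost: VC = 58x - 12x^2 + x^3. Then AVC = 58 - 12x + x^2 and MC = 58 - 24x + 3x^2.
AVC hits its minimum where MC = AVC, at x = 6, giving min AVC = 58 - 12·6 + 6^2 = £22.
P = £85 exceeds min AVC = £22, so the firm stays open.
Set P = MC: 85 = 58 - 24x + 3x^2 → -27 - 24x + 3x^2 = 0. The roots are x = -1 and x = 9; the profit-maximizing output is on the rising part of MC, so x* = 9.
Check: AVC at x = 9 is £31 ≤ P, so revenue covers variable cost.
Profit = P·x − TC = 85·9 − 344 = £421.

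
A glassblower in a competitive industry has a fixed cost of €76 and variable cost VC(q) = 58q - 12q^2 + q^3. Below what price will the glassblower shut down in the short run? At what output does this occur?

The shutdown price is the minimum of AVC. VC = 58q - 12q^2 + q^3, so AVC = 58 - 12q + q^2.
At the minimum of AVC, MC = AVC. MC = 58 - 24q + 3q^2; setting MC = AVC gives 2q^2 - 12q = 0, so q = 6. min AVC = 22.
So the shutdown price is €22.

€22 per unit, at q = 6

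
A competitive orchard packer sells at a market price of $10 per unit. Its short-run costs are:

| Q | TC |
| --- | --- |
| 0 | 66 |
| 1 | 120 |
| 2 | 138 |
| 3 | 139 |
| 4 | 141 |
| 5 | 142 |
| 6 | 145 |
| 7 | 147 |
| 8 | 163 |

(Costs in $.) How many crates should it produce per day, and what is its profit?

Profit at each row (π = 10Q − TC): Q=0: -66; Q=1: -110; Q=2: -118; Q=3: -109; Q=4: -101; Q=5: -92; Q=6: -85; Q=7: -77; Q=8: -83.
Profit is highest at Q = 0. Equivalently, the lowest AVC in the table is 81/7 ≈ $11.57 at Q = 7, and P = $10 falls below it — price never covers variable cost, so the firm shuts down and loses only its fixed cost.

Q = 0 (shut down); profit = -$66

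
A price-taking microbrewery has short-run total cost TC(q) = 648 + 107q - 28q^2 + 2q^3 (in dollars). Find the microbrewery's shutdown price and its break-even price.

Shutdown price = min AVC. AVC = 107 - 28q + 2q^2, with vertex at q = 7 and minimum $9.
ATC = 648/q + 107 - 28q + 2q^2. Setting dATC/dq = −648/q^2 − 28 + 4q = 0 gives q = 9 (since 4·9^3 − 28·9^2 = 648).
min ATC = 648/9 + 107 − 28·9 + 2·9^2 = $89. That is the break-even price.
For $9 ≤ P < $89 the firm produces at a loss; below $9 it shuts down.

Shutdown price = $9; break-even price = $89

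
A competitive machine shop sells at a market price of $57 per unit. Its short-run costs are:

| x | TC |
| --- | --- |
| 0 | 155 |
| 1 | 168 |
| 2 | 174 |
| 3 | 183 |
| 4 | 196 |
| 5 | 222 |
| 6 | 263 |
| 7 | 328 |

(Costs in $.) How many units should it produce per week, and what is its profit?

Compute π = P·x − TC at each output: x=0: -155; x=1: -111; x=2: -60; x=3: -12; x=4: 32; x=5: 63; x=6: 79; x=7: 71.
Profit is maximized at x = 6. AVC there is 108/6 = $18 ≤ P, so producing beats shutting down (which would give -$155).

x = 6; profit = $79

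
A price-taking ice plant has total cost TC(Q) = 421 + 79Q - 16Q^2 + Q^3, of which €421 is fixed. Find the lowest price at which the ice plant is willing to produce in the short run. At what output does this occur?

€15 per unit, at Q = 8

Short-run supply begins at min AVC. From VC = 79Q - 16Q^2 + Q^3, AVC = 79 - 16Q + Q^2.
At the minimum of AVC, MC = AVC. MC = 79 - 32Q + 3Q^2; setting MC = AVC gives 2Q^2 - 16Q = 0, so Q = 8. min AVC = 15.
So the shutdown price is €15.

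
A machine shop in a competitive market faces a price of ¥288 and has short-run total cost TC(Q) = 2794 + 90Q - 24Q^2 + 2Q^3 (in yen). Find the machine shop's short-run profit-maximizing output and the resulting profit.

Profit = -¥374 at Q = 11

AVC = 90 - 24Q + 2Q^2 has its minimum ¥18 at Q = 6; price ¥288 clears that bar, so the firm operates.
With MC = 90 - 48Q + 6Q^2, P = MC on the upward-sloping part at Q* = 11.
TR = 288·11 = 3168. TC = 2794 + 748 = 3542. Profit = 3168 − 3542 = -¥374.
By producing, the firm covers all variable cost plus ¥2420 of fixed cost; shutting down would lose the full ¥2794.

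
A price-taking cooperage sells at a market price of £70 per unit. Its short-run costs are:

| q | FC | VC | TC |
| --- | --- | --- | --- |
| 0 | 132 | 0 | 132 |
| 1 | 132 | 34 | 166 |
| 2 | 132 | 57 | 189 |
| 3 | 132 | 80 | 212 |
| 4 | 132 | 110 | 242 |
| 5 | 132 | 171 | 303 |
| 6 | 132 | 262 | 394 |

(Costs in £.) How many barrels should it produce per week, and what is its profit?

q = 5; profit = £47

Compute π = P·q − TC at each output: q=0: -132; q=1: -96; q=2: -49; q=3: -2; q=4: 38; q=5: 47; q=6: 26.
Profit is maximized at q = 5. AVC there is 171/5 = £34.20 ≤ P, so producing beats shutting down (which would give -£132).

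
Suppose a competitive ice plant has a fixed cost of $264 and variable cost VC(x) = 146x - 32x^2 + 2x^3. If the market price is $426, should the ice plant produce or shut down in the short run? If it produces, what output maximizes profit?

Variable cost is VC = 146x - 32x^2 + 2x^3, so AVC = VC/x = 146 - 32x + 2x^2 and MC = dTC/dx = 146 - 64x + 6x^2.
AVC hits its minimum where MC = AVC, at x = 8, giving min AVC = 146 - 32·8 + 2·8^2 = $18.
Since P = $426 ≥ min AVC = $18, price covers variable cost and the firm should produce.
Set P = MC: 426 = 146 - 64x + 6x^2 → -280 - 64x + 6x^2 = 0. The roots are x = -10/3 and x = 14; the profit-maximizing output is on the rising part of MC, so x* = 14.
Check: AVC at x = 14 is $90 ≤ P, so revenue covers variable cost.
Profit = P·x − TC = 426·14 − 1524 = $4440.

Produce at x = 14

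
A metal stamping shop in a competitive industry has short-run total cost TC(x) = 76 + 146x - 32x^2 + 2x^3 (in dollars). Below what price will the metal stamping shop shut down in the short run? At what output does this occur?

The firm shuts down when price falls below the minimum of average variable cost. AVC = VC/x = 146 - 32x + 2x^2.
dAVC/dx = -32 + 4x = 0 gives x = 8. min AVC = 146 - 32·8 + 2·8^2 = 18.
For P < $18 the firm produces nothing.

$18 per unit, at x = 8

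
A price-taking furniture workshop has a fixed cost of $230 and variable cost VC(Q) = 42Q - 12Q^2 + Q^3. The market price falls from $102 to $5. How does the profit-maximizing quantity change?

AVC = 42 - 12Q + Q^2, minimized at Q = 6 where min AVC = $6. MC = 42 - 24Q + 3Q^2.
With P = $102 above the shutdown price, P = MC gives Q = 10.
At P = $5 < min AVC = $6, price no longer covers variable cost at any output, so the firm shuts down: Q = 0.

Output falls from 10 to 0 (the firm shuts down)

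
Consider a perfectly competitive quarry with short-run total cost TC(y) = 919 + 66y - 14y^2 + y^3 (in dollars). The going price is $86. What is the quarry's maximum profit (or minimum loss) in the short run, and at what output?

AVC = 66 - 14y + y^2; min AVC = $17 at y = 7. Since P = $86 ≥ min AVC, the firm produces.
MC = 66 - 28y + 3y^2. Setting P = MC and taking the root on the rising branch gives y* = 10.
TR = 86·10 = 860. TC = 919 + 260 = 1179. Profit = 860 − 1179 = -$319.
By producing, the firm covers all variable cost plus $600 of fixed cost; shutting down would lose the full $919.

Profit = -$319 at y = 10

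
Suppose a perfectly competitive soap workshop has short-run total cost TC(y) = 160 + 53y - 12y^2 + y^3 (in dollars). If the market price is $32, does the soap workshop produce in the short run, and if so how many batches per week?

Produce at y = 7

Strip out fixed cost: VC = 53y - 12y^2 + y^3. Then AVC = 53 - 12y + y^2 and MC = 53 - 24y + 3y^2.
AVC hits its minimum where MC = AVC, at y = 6, giving min AVC = 53 - 12·6 + 6^2 = $17.
P = $32 exceeds min AVC = $17, so the firm stays open.
Solving P = MC: 21 - 24y + 3y^2 = 0 ⇒ y = 1 or 7. On the upward-sloping branch, y* = 7.
Check: AVC at y = 7 is $18 ≤ P, so revenue covers variable cost.
Profit = P·y − TC = 32·7 − 286 = -$62, a loss, but smaller than the $160 fixed cost the firm would lose by shutting down.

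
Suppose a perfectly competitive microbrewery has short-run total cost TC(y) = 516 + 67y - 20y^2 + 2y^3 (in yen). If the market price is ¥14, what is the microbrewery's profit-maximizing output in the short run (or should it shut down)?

From TC, MC = TC'(y) = 67 - 40y + 6y^2 and AVC = VC/y = 67 - 20y + 2y^2.
AVC is minimized where dAVC/dy = -20 + 4y = 0, at y = 5; min AVC = 67 - 20·5 + 2·5^2 = ¥17.
With P < min AVC (¥14 < ¥17), every unit sold adds to the loss.
Best response: produce nothing and absorb the ¥516 fixed cost.

Shut down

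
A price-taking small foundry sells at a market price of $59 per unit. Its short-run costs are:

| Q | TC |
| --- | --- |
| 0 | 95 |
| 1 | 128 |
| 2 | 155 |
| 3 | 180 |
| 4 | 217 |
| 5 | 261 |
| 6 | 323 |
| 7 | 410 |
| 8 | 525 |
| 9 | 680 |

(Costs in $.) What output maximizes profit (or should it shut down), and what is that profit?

Tabulate TR − TC: Q=0: -95; Q=1: -69; Q=2: -37; Q=3: -3; Q=4: 19; Q=5: 34; Q=6: 31; Q=7: 3; Q=8: -53; Q=9: -149.
Profit is maximized at Q = 5. AVC there is 166/5 = $33.20 ≤ P, so producing beats shutting down (which would give -$95).

Q = 5; profit = $34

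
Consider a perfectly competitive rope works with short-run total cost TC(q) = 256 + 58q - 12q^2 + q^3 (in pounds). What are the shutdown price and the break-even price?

Shutdown price = £22; break-even price = £58

AVC = 58 - 12q + q^2; minimized at q = 6, giving min AVC = £22. That is the shutdown price.
ATC = 256/q + 58 - 12q + q^2. Setting dATC/dq = −256/q^2 − 12 + 2q = 0 gives q = 8 (since 2·8^3 − 12·8^2 = 256).
min ATC = 256/8 + 58 − 12·8 + 8^2 = £58. That is the break-even price.
For £22 ≤ P < £58 the firm produces at a loss; below £22 it shuts down.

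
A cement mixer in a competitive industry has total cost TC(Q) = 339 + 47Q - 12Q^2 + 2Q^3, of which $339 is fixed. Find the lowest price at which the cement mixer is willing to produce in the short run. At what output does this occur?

The shutdown price is the minimum of AVC. VC = 47Q - 12Q^2 + 2Q^3, so AVC = 47 - 12Q + 2Q^2.
dAVC/dQ = -12 + 4Q = 0 gives Q = 3. min AVC = 47 - 12·3 + 2·3^2 = 29.
For P < $29 the firm produces nothing.

$29 per unit, at Q = 3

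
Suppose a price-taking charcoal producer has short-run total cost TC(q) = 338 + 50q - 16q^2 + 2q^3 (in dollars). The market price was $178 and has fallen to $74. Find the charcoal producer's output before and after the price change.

AVC = 50 - 16q + 2q^2, minimized at q = 4 where min AVC = $18. MC = 50 - 32q + 6q^2.
At P = $178 ≥ min AVC, set P = MC on the rising branch: q = 8.
At P = $74 ≥ min AVC, set P = MC: q = 6. The firm stays open but cuts output.

Output falls from 8 to 6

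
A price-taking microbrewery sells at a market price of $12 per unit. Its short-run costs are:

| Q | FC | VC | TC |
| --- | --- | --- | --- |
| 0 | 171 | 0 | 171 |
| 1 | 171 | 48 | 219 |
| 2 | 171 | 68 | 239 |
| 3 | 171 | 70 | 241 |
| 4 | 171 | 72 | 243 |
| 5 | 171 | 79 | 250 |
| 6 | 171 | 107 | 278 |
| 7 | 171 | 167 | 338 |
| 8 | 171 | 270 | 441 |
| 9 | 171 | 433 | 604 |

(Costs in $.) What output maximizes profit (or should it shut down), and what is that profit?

Q = 0 (shut down); profit = -$171

Profit at each row (π = 12Q − TC): Q=0: -171; Q=1: -207; Q=2: -215; Q=3: -205; Q=4: -195; Q=5: -190; Q=6: -206; Q=7: -254; Q=8: -345; Q=9: -496.
Profit is highest at Q = 0. Equivalently, the lowest AVC in the table is 79/5 ≈ $15.80 at Q = 5, and P = $12 falls below it — price never covers variable cost, so the firm shuts down and loses only its fixed cost.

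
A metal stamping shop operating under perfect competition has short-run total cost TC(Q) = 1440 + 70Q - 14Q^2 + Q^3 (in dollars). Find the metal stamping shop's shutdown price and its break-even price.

Shutdown price = $21; break-even price = $166

Shutdown price = min AVC. AVC = 70 - 14Q + Q^2, with vertex at Q = 7 and minimum $21.
ATC = 1440/Q + 70 - 14Q + Q^2. Setting dATC/dQ = −1440/Q^2 − 14 + 2Q = 0 gives Q = 12 (since 2·12^3 − 14·12^2 = 1440).
min ATC = 1440/12 + 70 − 14·12 + 12^2 = $166. That is the break-even price.
For $21 ≤ P < $166 the firm produces at a loss; below $21 it shuts down.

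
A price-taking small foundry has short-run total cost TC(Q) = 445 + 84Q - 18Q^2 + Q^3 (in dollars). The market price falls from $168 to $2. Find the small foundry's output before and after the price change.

AVC = 84 - 18Q + Q^2, minimized at Q = 9 where min AVC = $3. MC = 84 - 36Q + 3Q^2.
At P = $168 ≥ min AVC, set P = MC on the rising branch: Q = 14.
At P = $2 < min AVC = $3, price no longer covers variable cost at any output, so the firm shuts down: Q = 0.

Output falls from 14 to 0 (the firm shuts down)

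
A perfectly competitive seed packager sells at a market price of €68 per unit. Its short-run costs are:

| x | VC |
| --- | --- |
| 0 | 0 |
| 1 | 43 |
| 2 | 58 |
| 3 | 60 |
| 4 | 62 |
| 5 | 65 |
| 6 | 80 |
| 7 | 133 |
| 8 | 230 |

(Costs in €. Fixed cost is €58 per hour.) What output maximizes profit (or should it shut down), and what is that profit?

Tabulate TR − TC: x=0: -58; x=1: -33; x=2: 20; x=3: 86; x=4: 152; x=5: 217; x=6: 270; x=7: 285; x=8: 256.
Profit is maximized at x = 7. AVC there is 133/7 = €19 ≤ P, so producing beats shutting down (which would give -€58).

x = 7; profit = €285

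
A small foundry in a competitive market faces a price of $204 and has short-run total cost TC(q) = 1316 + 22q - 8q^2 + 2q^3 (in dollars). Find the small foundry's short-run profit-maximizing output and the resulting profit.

Profit = -$336 at q = 7

AVC = 22 - 8q + 2q^2; min AVC = $14 at q = 2. Since P = $204 ≥ min AVC, the firm produces.
MC = 22 - 16q + 6q^2. Setting P = MC and taking the root on the rising branch gives q* = 7.
TR = 204·7 = 1428. TC = 1316 + 448 = 1764. Profit = 1428 − 1764 = -$336.
That loss of $336 beats the $1316 the firm would lose by shutting down; producing recovers $980 of fixed cost.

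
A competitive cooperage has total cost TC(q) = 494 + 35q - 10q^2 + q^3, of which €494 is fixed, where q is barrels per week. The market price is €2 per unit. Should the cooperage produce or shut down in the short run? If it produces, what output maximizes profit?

Variable cost is VC = 35q - 10q^2 + q^3, so AVC = VC/q = 35 - 10q + q^2 and MC = dTC/dq = 35 - 20q + 3q^2.
The AVC parabola has its vertex at q = 10/2 = 5, where AVC = 35 - 10·5 + 5^2 = €10.
Since P = €2 < min AVC = €10, price fails to cover variable cost at any output.
Shutting down limits the loss to fixed cost, €494.

Shut down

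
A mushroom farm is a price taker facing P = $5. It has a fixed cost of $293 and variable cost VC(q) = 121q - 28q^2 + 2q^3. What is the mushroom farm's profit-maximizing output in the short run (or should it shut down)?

Shut down

Variable cost is VC = 121q - 28q^2 + 2q^3, so AVC = VC/q = 121 - 28q + 2q^2 and MC = dTC/dq = 121 - 56q + 6q^2.
AVC hits its minimum where MC = AVC, at q = 7, giving min AVC = 121 - 28·7 + 2·7^2 = $23.
Since P = $5 < min AVC = $23, price fails to cover variable cost at any output.
Best response: produce nothing and absorb the $293 fixed cost.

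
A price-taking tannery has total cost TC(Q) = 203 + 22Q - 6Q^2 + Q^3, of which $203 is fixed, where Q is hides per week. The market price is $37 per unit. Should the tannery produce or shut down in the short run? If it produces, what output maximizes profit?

Produce at Q = 5

Strip out fixed cost: VC = 22Q - 6Q^2 + Q^3. Then AVC = 22 - 6Q + Q^2 and MC = 22 - 12Q + 3Q^2.
AVC is minimized where dAVC/dQ = -6 + 2Q = 0, at Q = 3; min AVC = 22 - 6·3 + 3^2 = $13.
P = $37 exceeds min AVC = $13, so the firm stays open.
Solving P = MC: -15 - 12Q + 3Q^2 = 0 ⇒ Q = -1 or 5. On the upward-sloping branch, Q* = 5.
Check: AVC at Q = 5 is $17 ≤ P, so revenue covers variable cost.
Profit = P·Q − TC = 37·5 − 288 = -$103, a loss, but smaller than the $203 fixed cost the firm would lose by shutting down.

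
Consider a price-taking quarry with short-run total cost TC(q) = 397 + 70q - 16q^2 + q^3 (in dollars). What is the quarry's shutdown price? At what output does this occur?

The firm shuts down when price falls below the minimum of average variable cost. AVC = VC/q = 70 - 16q + q^2.
At the minimum of AVC, MC = AVC. MC = 70 - 32q + 3q^2; setting MC = AVC gives 2q^2 - 16q = 0, so q = 8. min AVC = 6.
For P < $6 the firm produces nothing.

$6 per unit, at q = 8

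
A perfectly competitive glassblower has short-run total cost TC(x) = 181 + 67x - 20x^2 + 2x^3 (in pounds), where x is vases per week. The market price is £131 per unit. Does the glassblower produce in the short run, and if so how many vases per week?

Produce at x = 8

Strip out fixed cost: VC = 67x - 20x^2 + 2x^3. Then AVC = 67 - 20x + 2x^2 and MC = 67 - 40x + 6x^2.
The AVC parabola has its vertex at x = 20/4 = 5, where AVC = 67 - 20·5 + 2·5^2 = £17.
Because £131 ≥ £17, revenue can cover variable cost; the firm operates.
Solving P = MC: -64 - 40x + 6x^2 = 0 ⇒ x = -4/3 or 8. On the upward-sloping branch, x* = 8.
Check: AVC at x = 8 is £35 ≤ P, so revenue covers variable cost.
Profit = P·x − TC = 131·8 − 461 = £587.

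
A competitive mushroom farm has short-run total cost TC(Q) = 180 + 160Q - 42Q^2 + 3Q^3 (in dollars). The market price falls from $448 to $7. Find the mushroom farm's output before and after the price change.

Output falls from 12 to 0 (the firm shuts down)

MC = 160 - 84Q + 9Q^2; the shutdown threshold is min AVC = $13 (at Q = 7).
At P = $448 ≥ min AVC, set P = MC on the rising branch: Q = 12.
At P = $7 < min AVC = $13, price no longer covers variable cost at any output, so the firm shuts down: Q = 0.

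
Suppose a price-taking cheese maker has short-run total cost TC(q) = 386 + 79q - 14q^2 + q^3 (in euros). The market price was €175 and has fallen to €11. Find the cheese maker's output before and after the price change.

Output falls from 12 to 0 (the firm shuts down)

AVC = 79 - 14q + q^2, minimized at q = 7 where min AVC = €30. MC = 79 - 28q + 3q^2.
At P = €175 ≥ min AVC, set P = MC on the rising branch: q = 12.
At P = €11 < min AVC = €30, price no longer covers variable cost at any output, so the firm shuts down: q = 0.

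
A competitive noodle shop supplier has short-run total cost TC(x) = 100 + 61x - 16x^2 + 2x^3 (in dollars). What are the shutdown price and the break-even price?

AVC = 61 - 16x + 2x^2; minimized at x = 4, giving min AVC = $29. That is the shutdown price.
ATC = 100/x + 61 - 16x + 2x^2. Setting dATC/dx = −100/x^2 − 16 + 4x = 0 gives x = 5 (since 4·5^3 − 16·5^2 = 100).
min ATC = 100/5 + 61 − 16·5 + 2·5^2 = $51. That is the break-even price.
Between these two prices the firm operates at a loss; above $51 it earns a profit.

Shutdown price = $29; break-even price = $51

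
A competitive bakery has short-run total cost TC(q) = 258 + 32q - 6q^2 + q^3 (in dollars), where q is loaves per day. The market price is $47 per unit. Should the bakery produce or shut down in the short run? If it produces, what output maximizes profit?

Produce at q = 5

Strip out fixed cost: VC = 32q - 6q^2 + q^3. Then AVC = 32 - 6q + q^2 and MC = 32 - 12q + 3q^2.
AVC hits its minimum where MC = AVC, at q = 3, giving min AVC = 32 - 6·3 + 3^2 = $23.
Since P = $47 ≥ min AVC = $23, price covers variable cost and the firm should produce.
Set P = MC: 47 = 32 - 12q + 3q^2 → -15 - 12q + 3q^2 = 0. The roots are q = -1 and q = 5; the profit-maximizing output is on the rising part of MC, so q* = 5.
Check: AVC at q = 5 is $27 ≤ P, so revenue covers variable cost.
Profit = P·q − TC = 47·5 − 393 = -$158, a loss, but smaller than the $258 fixed cost the firm would lose by shutting down.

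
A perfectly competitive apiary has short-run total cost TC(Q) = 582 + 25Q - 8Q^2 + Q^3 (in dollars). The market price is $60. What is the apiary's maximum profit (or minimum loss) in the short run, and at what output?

Profit = -$288 at Q = 7

AVC = 25 - 8Q + Q^2; min AVC = $9 at Q = 4. Since P = $60 ≥ min AVC, the firm produces.
MC = 25 - 16Q + 3Q^2. Setting P = MC and taking the root on the rising branch gives Q* = 7.
TR = 60·7 = 420. TC = 582 + 126 = 708. Profit = 420 − 708 = -$288.
By producing, the firm covers all variable cost plus $294 of fixed cost; shutting down would lose the full $582.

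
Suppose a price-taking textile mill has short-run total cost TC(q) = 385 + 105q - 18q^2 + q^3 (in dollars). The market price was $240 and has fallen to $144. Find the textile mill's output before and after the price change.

Output falls from 15 to 13

MC = 105 - 36q + 3q^2; the shutdown threshold is min AVC = $24 (at q = 9).
With P = $240 above the shutdown price, P = MC gives q = 15.
At P = $144 ≥ min AVC, set P = MC: q = 13. The firm stays open but cuts output.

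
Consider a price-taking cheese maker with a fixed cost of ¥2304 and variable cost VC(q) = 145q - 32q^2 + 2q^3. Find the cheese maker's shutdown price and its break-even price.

Shutdown price = ¥17; break-even price = ¥241

Shutdown price = min AVC. AVC = 145 - 32q + 2q^2, with vertex at q = 8 and minimum ¥17.
ATC = 2304/q + 145 - 32q + 2q^2. Setting dATC/dq = −2304/q^2 − 32 + 4q = 0 gives q = 12 (since 4·12^3 − 32·12^2 = 2304).
min ATC = 2304/12 + 145 − 32·12 + 2·12^2 = ¥241. That is the break-even price.
Between these two prices the firm operates at a loss; above ¥241 it earns a profit.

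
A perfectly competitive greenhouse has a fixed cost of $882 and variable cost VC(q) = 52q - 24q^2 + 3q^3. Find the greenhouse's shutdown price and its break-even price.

AVC = 52 - 24q + 3q^2; minimized at q = 4, giving min AVC = $4. That is the shutdown price.
ATC = 882/q + 52 - 24q + 3q^2. Setting dATC/dq = −882/q^2 − 24 + 6q = 0 gives q = 7 (since 6·7^3 − 24·7^2 = 882).
min ATC = 882/7 + 52 − 24·7 + 3·7^2 = $157. That is the break-even price.
For $4 ≤ P < $157 the firm produces at a loss; below $4 it shuts down.

Shutdown price = $4; break-even price = $157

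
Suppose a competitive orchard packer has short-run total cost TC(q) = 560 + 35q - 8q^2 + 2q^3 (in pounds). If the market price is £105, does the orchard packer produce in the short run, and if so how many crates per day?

Variable cost is VC = 35q - 8q^2 + 2q^3, so AVC = VC/q = 35 - 8q + 2q^2 and MC = dTC/dq = 35 - 16q + 6q^2.
AVC is minimized where dAVC/dq = -8 + 4q = 0, at q = 2; min AVC = 35 - 8·2 + 2·2^2 = £27.
P = £105 exceeds min AVC = £27, so the firm stays open.
Set P = MC: 105 = 35 - 16q + 6q^2 → -70 - 16q + 6q^2 = 0. The roots are q = -7/3 and q = 5; the profit-maximizing output is on the rising part of MC, so q* = 5.
Check: AVC at q = 5 is £45 ≤ P, so revenue covers variable cost.
Profit = P·q − TC = 105·5 − 785 = -£260, a loss, but smaller than the £560 fixed cost the firm would lose by shutting down.

Produce at q = 5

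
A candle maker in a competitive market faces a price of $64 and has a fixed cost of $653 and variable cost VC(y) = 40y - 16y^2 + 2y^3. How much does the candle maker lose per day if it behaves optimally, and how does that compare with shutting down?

AVC = 40 - 16y + 2y^2; min AVC = $8 at y = 4. Since P = $64 ≥ min AVC, the firm produces.
With MC = 40 - 32y + 6y^2, P = MC on the upward-sloping part at y* = 6.
TR = 64·6 = 384. TC = 653 + 96 = 749. Profit = 384 − 749 = -$365.
That loss of $365 beats the $653 the firm would lose by shutting down; producing recovers $288 of fixed cost.

Profit = -$365 at y = 6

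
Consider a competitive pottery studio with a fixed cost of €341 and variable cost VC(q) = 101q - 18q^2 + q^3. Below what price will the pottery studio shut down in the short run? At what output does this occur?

The firm shuts down when price falls below the minimum of average variable cost. AVC = VC/q = 101 - 18q + q^2.
dAVC/dq = -18 + 2q = 0 gives q = 9. min AVC = 101 - 18·9 + 9^2 = 20.
So the shutdown price is €20.

€20 per unit, at q = 9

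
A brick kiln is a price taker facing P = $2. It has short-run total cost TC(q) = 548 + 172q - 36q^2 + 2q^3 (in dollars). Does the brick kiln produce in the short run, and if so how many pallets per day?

Strip out fixed cost: VC = 172q - 36q^2 + 2q^3. Then AVC = 172 - 36q + 2q^2 and MC = 172 - 72q + 6q^2.
The AVC parabola has its vertex at q = 36/4 = 9, where AVC = 172 - 36·9 + 2·9^2 = $10.
With P < min AVC ($2 < $10), every unit sold adds to the loss.
The firm minimizes its loss by shutting down and losing only its fixed cost of $548.

Shut down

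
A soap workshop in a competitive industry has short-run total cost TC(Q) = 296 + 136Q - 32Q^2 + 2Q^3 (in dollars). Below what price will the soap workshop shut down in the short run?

$8 per unit

Short-run supply begins at min AVC. From VC = 136Q - 32Q^2 + 2Q^3, AVC = 136 - 32Q + 2Q^2.
At the minimum of AVC, MC = AVC. MC = 136 - 64Q + 6Q^2; setting MC = AVC gives 4Q^2 - 32Q = 0, so Q = 8. min AVC = 8.
The firm shuts down for any P below $8.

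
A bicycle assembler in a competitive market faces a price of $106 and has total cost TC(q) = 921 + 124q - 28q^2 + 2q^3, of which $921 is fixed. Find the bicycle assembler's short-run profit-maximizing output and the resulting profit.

Profit = -$273 at q = 9

AVC = 124 - 28q + 2q^2; min AVC = $26 at q = 7. Since P = $106 ≥ min AVC, the firm produces.
MC = 124 - 56q + 6q^2. Setting P = MC and taking the root on the rising branch gives q* = 9.
TR = 106·9 = 954. TC = 921 + 306 = 1227. Profit = 954 − 1227 = -$273.
By producing, the firm covers all variable cost plus $648 of fixed cost; shutting down would lose the full $921.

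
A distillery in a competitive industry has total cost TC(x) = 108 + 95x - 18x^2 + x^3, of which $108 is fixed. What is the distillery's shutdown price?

$14 per unit

The shutdown price is the minimum of AVC. VC = 95x - 18x^2 + x^3, so AVC = 95 - 18x + x^2.
At the minimum of AVC, MC = AVC. MC = 95 - 36x + 3x^2; setting MC = AVC gives 2x^2 - 18x = 0, so x = 9. min AVC = 14.
The firm shuts down for any P below $14.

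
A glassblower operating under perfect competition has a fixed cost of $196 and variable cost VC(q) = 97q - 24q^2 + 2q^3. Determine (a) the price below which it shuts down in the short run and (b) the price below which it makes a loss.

AVC = 97 - 24q + 2q^2; minimized at q = 6, giving min AVC = $25. That is the shutdown price.
ATC = 196/q + 97 - 24q + 2q^2. Setting dATC/dq = −196/q^2 − 24 + 4q = 0 gives q = 7 (since 4·7^3 − 24·7^2 = 196).
min ATC = 196/7 + 97 − 24·7 + 2·7^2 = $55. That is the break-even price.
For $25 ≤ P < $55 the firm produces at a loss; below $25 it shuts down.

Shutdown price = $25; break-even price = $55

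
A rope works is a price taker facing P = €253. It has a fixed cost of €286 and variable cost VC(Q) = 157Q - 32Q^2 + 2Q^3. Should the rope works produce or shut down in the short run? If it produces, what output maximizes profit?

Variable cost is VC = 157Q - 32Q^2 + 2Q^3, so AVC = VC/Q = 157 - 32Q + 2Q^2 and MC = dTC/dQ = 157 - 64Q + 6Q^2.
AVC hits its minimum where MC = AVC, at Q = 8, giving min AVC = 157 - 32·8 + 2·8^2 = €29.
Since P = €253 ≥ min AVC = €29, price covers variable cost and the firm should produce.
Set P = MC: 253 = 157 - 64Q + 6Q^2 → -96 - 64Q + 6Q^2 = 0. The roots are Q = -4/3 and Q = 12; the profit-maximizing output is on the rising part of MC, so Q* = 12.
Check: AVC at Q = 12 is €61 ≤ P, so revenue covers variable cost.
Profit = P·Q − TC = 253·12 − 1018 = €2018.

Produce at Q = 12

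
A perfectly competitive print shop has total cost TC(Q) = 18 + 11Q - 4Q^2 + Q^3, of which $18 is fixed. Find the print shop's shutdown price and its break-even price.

Shutdown price = min AVC. AVC = 11 - 4Q + Q^2, with vertex at Q = 2 and minimum $7.
ATC = 18/Q + 11 - 4Q + Q^2. Setting dATC/dQ = −18/Q^2 − 4 + 2Q = 0 gives Q = 3 (since 2·3^3 − 4·3^2 = 18).
min ATC = 18/3 + 11 − 4·3 + 3^2 = $14. That is the break-even price.
Between these two prices the firm operates at a loss; above $14 it earns a profit.

Shutdown price = $7; break-even price = $14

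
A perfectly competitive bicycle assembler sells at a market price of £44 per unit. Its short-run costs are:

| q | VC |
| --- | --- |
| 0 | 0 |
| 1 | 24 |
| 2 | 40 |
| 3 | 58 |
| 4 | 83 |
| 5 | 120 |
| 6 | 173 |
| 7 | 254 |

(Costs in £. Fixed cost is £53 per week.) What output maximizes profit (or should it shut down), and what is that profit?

q = 5; profit = £47

Compute π = P·q − TC at each output: q=0: -53; q=1: -33; q=2: -5; q=3: 21; q=4: 40; q=5: 47; q=6: 38; q=7: 1.
Profit is maximized at q = 5. AVC there is 120/5 = £24 ≤ P, so producing beats shutting down (which would give -£53).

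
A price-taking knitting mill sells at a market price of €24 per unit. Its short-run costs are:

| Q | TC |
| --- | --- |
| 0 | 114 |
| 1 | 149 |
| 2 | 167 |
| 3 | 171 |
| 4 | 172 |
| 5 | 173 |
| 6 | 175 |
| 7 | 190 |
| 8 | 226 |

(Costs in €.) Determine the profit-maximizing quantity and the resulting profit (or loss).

Profit at each row (π = 24Q − TC): Q=0: -114; Q=1: -125; Q=2: -119; Q=3: -99; Q=4: -76; Q=5: -53; Q=6: -31; Q=7: -22; Q=8: -34.
Profit is maximized at Q = 7. AVC there is 76/7 = €10.86 ≤ P, so producing beats shutting down (which would give -€114).

Q = 7; profit = -€22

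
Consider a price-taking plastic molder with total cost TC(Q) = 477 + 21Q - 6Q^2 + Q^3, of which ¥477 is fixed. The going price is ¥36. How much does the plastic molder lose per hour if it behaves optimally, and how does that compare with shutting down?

Profit = -¥377 at Q = 5

AVC = 21 - 6Q + Q^2; min AVC = ¥12 at Q = 3. Since P = ¥36 ≥ min AVC, the firm produces.
MC = 21 - 12Q + 3Q^2. Setting P = MC and taking the root on the rising branch gives Q* = 5.
TR = 36·5 = 180. TC = 477 + 80 = 557. Profit = 180 − 557 = -¥377.
That loss of ¥377 beats the ¥477 the firm would lose by shutting down; producing recovers ¥100 of fixed cost.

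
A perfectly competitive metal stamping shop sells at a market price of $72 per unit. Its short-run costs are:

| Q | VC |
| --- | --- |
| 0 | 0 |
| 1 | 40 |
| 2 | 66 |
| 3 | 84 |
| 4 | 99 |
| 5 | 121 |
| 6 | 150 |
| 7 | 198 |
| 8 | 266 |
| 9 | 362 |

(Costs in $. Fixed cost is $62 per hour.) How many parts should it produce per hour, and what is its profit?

Q = 8; profit = $248

Compute π = P·Q − TC at each output: Q=0: -62; Q=1: -30; Q=2: 16; Q=3: 70; Q=4: 127; Q=5: 177; Q=6: 220; Q=7: 244; Q=8: 248; Q=9: 224.
Profit is maximized at Q = 8. AVC there is 266/8 = $33.25 ≤ P, so producing beats shutting down (which would give -$62).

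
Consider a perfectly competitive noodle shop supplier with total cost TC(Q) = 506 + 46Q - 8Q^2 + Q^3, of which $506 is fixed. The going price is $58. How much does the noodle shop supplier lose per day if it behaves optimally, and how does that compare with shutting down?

Profit = -$362 at Q = 6

AVC = 46 - 8Q + Q^2 has its minimum $30 at Q = 4; price $58 clears that bar, so the firm operates.
MC = 46 - 16Q + 3Q^2. Setting P = MC and taking the root on the rising branch gives Q* = 6.
TR = 58·6 = 348. TC = 506 + 204 = 710. Profit = 348 − 710 = -$362.
Shutting down would mean losing the fixed cost of $506, so operating at a loss of $362 is better by $144.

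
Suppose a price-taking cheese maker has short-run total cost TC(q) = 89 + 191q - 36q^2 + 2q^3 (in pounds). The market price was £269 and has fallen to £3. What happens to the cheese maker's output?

Output falls from 13 to 0 (the firm shuts down)

AVC = 191 - 36q + 2q^2, minimized at q = 9 where min AVC = £29. MC = 191 - 72q + 6q^2.
At P = £269 ≥ min AVC, set P = MC on the rising branch: q = 13.
At P = £3 < min AVC = £29, price no longer covers variable cost at any output, so the firm shuts down: q = 0.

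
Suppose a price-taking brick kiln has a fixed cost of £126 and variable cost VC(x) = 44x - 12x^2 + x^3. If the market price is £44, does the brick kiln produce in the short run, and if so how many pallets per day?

Produce at x = 8

From TC, MC = TC'(x) = 44 - 24x + 3x^2 and AVC = VC/x = 44 - 12x + x^2.
AVC is minimized where dAVC/dx = -12 + 2x = 0, at x = 6; min AVC = 44 - 12·6 + 6^2 = £8.
P = £44 exceeds min AVC = £8, so the firm stays open.
Solving P = MC: -24x + 3x^2 = 0 ⇒ x = 0 or 8. On the upward-sloping branch, x* = 8.
Check: AVC at x = 8 is £12 ≤ P, so revenue covers variable cost.
Profit = P·x − TC = 44·8 − 222 = £130.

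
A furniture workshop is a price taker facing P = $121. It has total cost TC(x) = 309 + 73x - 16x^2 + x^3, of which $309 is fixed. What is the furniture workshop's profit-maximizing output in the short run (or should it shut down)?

From TC, MC = TC'(x) = 73 - 32x + 3x^2 and AVC = VC/x = 73 - 16x + x^2.
AVC hits its minimum where MC = AVC, at x = 8, giving min AVC = 73 - 16·8 + 8^2 = $9.
Because $121 ≥ $9, revenue can cover variable cost; the firm operates.
Set P = MC: 121 = 73 - 32x + 3x^2 → -48 - 32x + 3x^2 = 0. The roots are x = -4/3 and x = 12; the profit-maximizing output is on the rising part of MC, so x* = 12.
Check: AVC at x = 12 is $25 ≤ P, so revenue covers variable cost.
Profit = P·x − TC = 121·12 − 609 = $843.

Produce at x = 12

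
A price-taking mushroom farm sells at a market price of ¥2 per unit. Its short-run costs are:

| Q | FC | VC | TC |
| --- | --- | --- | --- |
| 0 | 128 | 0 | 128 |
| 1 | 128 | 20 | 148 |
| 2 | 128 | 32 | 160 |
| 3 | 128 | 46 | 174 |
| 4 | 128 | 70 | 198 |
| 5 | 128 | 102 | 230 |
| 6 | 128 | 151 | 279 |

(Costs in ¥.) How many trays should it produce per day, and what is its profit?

Q = 0 (shut down); profit = -¥128

Profit at each row (π = 2Q − TC): Q=0: -128; Q=1: -146; Q=2: -156; Q=3: -168; Q=4: -190; Q=5: -220; Q=6: -267.
Profit is highest at Q = 0. Equivalently, the lowest AVC in the table is 46/3 ≈ ¥15.33 at Q = 3, and P = ¥2 falls below it — price never covers variable cost, so the firm shuts down and loses only its fixed cost.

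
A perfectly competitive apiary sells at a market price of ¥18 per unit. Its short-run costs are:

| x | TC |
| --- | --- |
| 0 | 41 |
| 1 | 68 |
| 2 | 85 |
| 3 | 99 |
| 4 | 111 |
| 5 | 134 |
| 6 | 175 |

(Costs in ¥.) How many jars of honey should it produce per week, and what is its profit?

Tabulate TR − TC: x=0: -41; x=1: -50; x=2: -49; x=3: -45; x=4: -39; x=5: -44; x=6: -67.
Profit is maximized at x = 4. AVC there is 70/4 = ¥17.50 ≤ P, so producing beats shutting down (which would give -¥41).

x = 4; profit = -¥39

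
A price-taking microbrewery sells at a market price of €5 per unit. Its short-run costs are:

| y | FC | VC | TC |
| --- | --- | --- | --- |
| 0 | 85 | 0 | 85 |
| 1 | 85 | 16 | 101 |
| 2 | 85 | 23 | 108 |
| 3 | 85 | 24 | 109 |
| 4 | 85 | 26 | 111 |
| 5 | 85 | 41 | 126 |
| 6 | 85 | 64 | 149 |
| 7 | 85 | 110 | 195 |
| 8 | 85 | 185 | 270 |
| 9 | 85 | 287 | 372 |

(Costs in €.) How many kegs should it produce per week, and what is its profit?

Compute π = P·y − TC at each output: y=0: -85; y=1: -96; y=2: -98; y=3: -94; y=4: -91; y=5: -101; y=6: -119; y=7: -160; y=8: -230; y=9: -327.
Profit is highest at y = 0. Equivalently, the lowest AVC in the table is 26/4 ≈ €6.50 at y = 4, and P = €5 falls below it — price never covers variable cost, so the firm shuts down and loses only its fixed cost.

y = 0 (shut down); profit = -€85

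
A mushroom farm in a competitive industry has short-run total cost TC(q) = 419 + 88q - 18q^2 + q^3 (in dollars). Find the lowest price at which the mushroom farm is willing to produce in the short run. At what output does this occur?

$7 per unit, at q = 9

The shutdown price is the minimum of AVC. VC = 88q - 18q^2 + q^3, so AVC = 88 - 18q + q^2.
At the minimum of AVC, MC = AVC. MC = 88 - 36q + 3q^2; setting MC = AVC gives 2q^2 - 18q = 0, so q = 9. min AVC = 7.
For P < $7 the firm produces nothing.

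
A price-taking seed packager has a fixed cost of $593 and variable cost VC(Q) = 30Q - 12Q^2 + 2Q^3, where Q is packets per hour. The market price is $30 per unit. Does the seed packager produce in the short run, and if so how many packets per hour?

Produce at Q = 4

Strip out fixed cost: VC = 30Q - 12Q^2 + 2Q^3. Then AVC = 30 - 12Q + 2Q^2 and MC = 30 - 24Q + 6Q^2.
AVC is minimized where dAVC/dQ = -12 + 4Q = 0, at Q = 3; min AVC = 30 - 12·3 + 2·3^2 = $12.
Since P = $30 ≥ min AVC = $12, price covers variable cost and the firm should produce.
Set P = MC: 30 = 30 - 24Q + 6Q^2 → -24Q + 6Q^2 = 0. The roots are Q = 0 and Q = 4; the profit-maximizing output is on the rising part of MC, so Q* = 4.
Check: AVC at Q = 4 is $14 ≤ P, so revenue covers variable cost.
Profit = P·Q − TC = 30·4 − 649 = -$529, a loss, but smaller than the $593 fixed cost the firm would lose by shutting down.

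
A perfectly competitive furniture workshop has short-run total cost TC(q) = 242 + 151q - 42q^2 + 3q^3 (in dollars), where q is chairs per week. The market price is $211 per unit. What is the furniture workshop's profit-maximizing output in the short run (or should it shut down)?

Variable cost is VC = 151q - 42q^2 + 3q^3, so AVC = VC/q = 151 - 42q + 3q^2 and MC = dTC/dq = 151 - 84q + 9q^2.
The AVC parabola has its vertex at q = 42/6 = 7, where AVC = 151 - 42·7 + 3·7^2 = $4.
Since P = $211 ≥ min AVC = $4, price covers variable cost and the firm should produce.
Solving P = MC: -60 - 84q + 9q^2 = 0 ⇒ q = -2/3 or 10. On the upward-sloping branch, q* = 10.
Check: AVC at q = 10 is $31 ≤ P, so revenue covers variable cost.
Profit = P·q − TC = 211·10 − 552 = $1558.

Produce at q = 10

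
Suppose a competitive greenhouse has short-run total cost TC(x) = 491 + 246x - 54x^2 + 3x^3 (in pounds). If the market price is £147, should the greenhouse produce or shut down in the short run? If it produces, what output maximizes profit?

Produce at x = 11

Strip out fixed cost: VC = 246x - 54x^2 + 3x^3. Then AVC = 246 - 54x + 3x^2 and MC = 246 - 108x + 9x^2.
AVC hits its minimum where MC = AVC, at x = 9, giving min AVC = 246 - 54·9 + 3·9^2 = £3.
Since P = £147 ≥ min AVC = £3, price covers variable cost and the firm should produce.
Set P = MC: 147 = 246 - 108x + 9x^2 → 99 - 108x + 9x^2 = 0. The roots are x = 1 and x = 11; the profit-maximizing output is on the rising part of MC, so x* = 11.
Check: AVC at x = 11 is £15 ≤ P, so revenue covers variable cost.
Profit = P·x − TC = 147·11 − 656 = £961.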